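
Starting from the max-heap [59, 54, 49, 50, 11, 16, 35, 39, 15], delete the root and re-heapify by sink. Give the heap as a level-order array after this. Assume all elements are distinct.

remove root 59; move last element 15 to root → [15, 54, 49, 50, 11, 16, 35, 39]
15 vs larger child 54 at index 1, swap → [54, 15, 49, 50, 11, 16, 35, 39]
15 vs larger child 50 at index 3, swap → [54, 50, 49, 15, 11, 16, 35, 39]
15 vs only child 39 at index 7, swap → [54, 50, 49, 39, 11, 16, 35, 15]

[54, 50, 49, 39, 11, 16, 35, 15]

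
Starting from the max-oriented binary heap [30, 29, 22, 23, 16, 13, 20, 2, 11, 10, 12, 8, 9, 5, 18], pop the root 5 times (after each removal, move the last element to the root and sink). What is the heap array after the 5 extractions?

[18, 16, 13, 11, 12, 8, 9, 2, 5, 10]

extract-max #1 returns 30:
  remove root 30; move last element 18 to root → [18, 29, 22, 23, 16, 13, 20, 2, 11, 10, 12, 8, 9, 5]
  18 vs larger child 29 at index 1, swap → [29, 18, 22, 23, 16, 13, 20, 2, 11, 10, 12, 8, 9, 5]
  18 vs larger child 23 at index 3, swap → [29, 23, 22, 18, 16, 13, 20, 2, 11, 10, 12, 8, 9, 5]
extract-max #2 returns 29:
  remove root 29; move last element 5 to root → [5, 23, 22, 18, 16, 13, 20, 2, 11, 10, 12, 8, 9]
  5 vs larger child 23 at index 1, swap → [23, 5, 22, 18, 16, 13, 20, 2, 11, 10, 12, 8, 9]
  5 vs larger child 18 at index 3, swap → [23, 18, 22, 5, 16, 13, 20, 2, 11, 10, 12, 8, 9]
  5 vs larger child 11 at index 8, swap → [23, 18, 22, 11, 16, 13, 20, 2, 5, 10, 12, 8, 9]
extract-max #3 returns 23:
  remove root 23; move last element 9 to root → [9, 18, 22, 11, 16, 13, 20, 2, 5, 10, 12, 8]
  9 vs larger child 22 at index 2, swap → [22, 18, 9, 11, 16, 13, 20, 2, 5, 10, 12, 8]
  9 vs larger child 20 at index 6, swap → [22, 18, 20, 11, 16, 13, 9, 2, 5, 10, 12, 8]
extract-max #4 returns 22:
  remove root 22; move last element 8 to root → [8, 18, 20, 11, 16, 13, 9, 2, 5, 10, 12]
  8 vs larger child 20 at index 2, swap → [20, 18, 8, 11, 16, 13, 9, 2, 5, 10, 12]
  8 vs larger child 13 at index 5, swap → [20, 18, 13, 11, 16, 8, 9, 2, 5, 10, 12]
extract-max #5 returns 20:
  remove root 20; move last element 12 to root → [12, 18, 13, 11, 16, 8, 9, 2, 5, 10]
  12 vs larger child 18 at index 1, swap → [18, 12, 13, 11, 16, 8, 9, 2, 5, 10]
  12 vs larger child 16 at index 4, swap → [18, 16, 13, 11, 12, 8, 9, 2, 5, 10]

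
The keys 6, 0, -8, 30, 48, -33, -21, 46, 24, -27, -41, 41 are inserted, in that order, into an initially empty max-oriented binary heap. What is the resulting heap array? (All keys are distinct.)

Insert 6:
  append 6 at index 0 → [6] (no swap needed)
Insert 0:
  append 0 at index 1 → [6, 0] (no swap needed)
Insert -8:
  append -8 at index 2 → [6, 0, -8] (no swap needed)
Insert 30:
  append 30 at index 3 → [6, 0, -8, 30]
  30 > parent 0 at index 1, swap → [6, 30, -8, 0]
  30 > parent 6 at index 0, swap → [30, 6, -8, 0]
Insert 48:
  append 48 at index 4 → [30, 6, -8, 0, 48]
  48 > parent 6 at index 1, swap → [30, 48, -8, 0, 6]
  48 > parent 30 at index 0, swap → [48, 30, -8, 0, 6]
Insert -33:
  append -33 at index 5 → [48, 30, -8, 0, 6, -33] (no swap needed)
Insert -21:
  append -21 at index 6 → [48, 30, -8, 0, 6, -33, -21] (no swap needed)
Insert 46:
  append 46 at index 7 → [48, 30, -8, 0, 6, -33, -21, 46]
  46 > parent 0 at index 3, swap → [48, 30, -8, 46, 6, -33, -21, 0]
  46 > parent 30 at index 1, swap → [48, 46, -8, 30, 6, -33, -21, 0]
Insert 24:
  append 24 at index 8 → [48, 46, -8, 30, 6, -33, -21, 0, 24] (no swap needed)
Insert -27:
  append -27 at index 9 → [48, 46, -8, 30, 6, -33, -21, 0, 24, -27] (no swap needed)
Insert -41:
  append -41 at index 10 → [48, 46, -8, 30, 6, -33, -21, 0, 24, -27, -41] (no swap needed)
Insert 41:
  append 41 at index 11 → [48, 46, -8, 30, 6, -33, -21, 0, 24, -27, -41, 41]
  41 > parent -33 at index 5, swap → [48, 46, -8, 30, 6, 41, -21, 0, 24, -27, -41, -33]
  41 > parent -8 at index 2, swap → [48, 46, 41, 30, 6, -8, -21, 0, 24, -27, -41, -33]

[48, 46, 41, 30, 6, -8, -21, 0, 24, -27, -41, -33]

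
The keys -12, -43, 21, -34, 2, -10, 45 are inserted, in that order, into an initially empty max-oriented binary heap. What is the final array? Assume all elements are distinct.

[45, 2, 21, -43, -34, -12, -10]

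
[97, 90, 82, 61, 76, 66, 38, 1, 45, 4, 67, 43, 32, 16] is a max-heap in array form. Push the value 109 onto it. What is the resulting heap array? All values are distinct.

append 109 at index 14 → [97, 90, 82, 61, 76, 66, 38, 1, 45, 4, 67, 43, 32, 16, 109]
109 > parent 38 at index 6, swap → [97, 90, 82, 61, 76, 66, 109, 1, 45, 4, 67, 43, 32, 16, 38]
109 > parent 82 at index 2, swap → [97, 90, 109, 61, 76, 66, 82, 1, 45, 4, 67, 43, 32, 16, 38]
109 > parent 97 at index 0, swap → [109, 90, 97, 61, 76, 66, 82, 1, 45, 4, 67, 43, 32, 16, 38]

[109, 90, 97, 61, 76, 66, 82, 1, 45, 4, 67, 43, 32, 16, 38]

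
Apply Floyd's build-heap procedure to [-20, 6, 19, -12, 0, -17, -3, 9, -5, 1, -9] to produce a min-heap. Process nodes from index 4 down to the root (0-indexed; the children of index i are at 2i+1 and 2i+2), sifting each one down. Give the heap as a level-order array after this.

[-20, -12, -17, -5, -9, 19, -3, 9, 6, 1, 0]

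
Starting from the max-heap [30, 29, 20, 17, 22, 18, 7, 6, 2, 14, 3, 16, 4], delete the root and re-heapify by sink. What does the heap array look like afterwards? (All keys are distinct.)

[29, 22, 20, 17, 14, 18, 7, 6, 2, 4, 3, 16]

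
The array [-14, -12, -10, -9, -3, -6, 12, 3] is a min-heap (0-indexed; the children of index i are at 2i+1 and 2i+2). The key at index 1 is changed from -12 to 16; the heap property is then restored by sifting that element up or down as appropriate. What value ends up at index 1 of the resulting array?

set index 1 from -12 to 16 → [-14, 16, -10, -9, -3, -6, 12, 3]
16 vs smaller child -9 at index 3, swap → [-14, -9, -10, 16, -3, -6, 12, 3]
16 vs only child 3 at index 7, swap → [-14, -9, -10, 3, -3, -6, 12, 16]
resulting array: [-14, -9, -10, 3, -3, -6, 12, 16]

-9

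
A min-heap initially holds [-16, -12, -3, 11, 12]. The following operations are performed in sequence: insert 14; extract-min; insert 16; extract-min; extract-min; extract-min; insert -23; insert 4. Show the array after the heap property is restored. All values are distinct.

[-23, 4, 16, 14, 12]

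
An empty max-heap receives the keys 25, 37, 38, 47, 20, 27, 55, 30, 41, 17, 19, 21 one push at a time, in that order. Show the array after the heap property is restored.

[55, 41, 47, 38, 20, 27, 37, 25, 30, 17, 19, 21]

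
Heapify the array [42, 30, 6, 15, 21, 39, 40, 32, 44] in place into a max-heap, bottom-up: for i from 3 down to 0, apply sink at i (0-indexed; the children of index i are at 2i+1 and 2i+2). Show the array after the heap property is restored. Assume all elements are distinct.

sift down from index 3:
  15 vs larger child 44 at index 8, swap → [42, 30, 6, 44, 21, 39, 40, 32, 15]
sift down from index 2:
  6 vs larger child 40 at index 6, swap → [42, 30, 40, 44, 21, 39, 6, 32, 15]
sift down from index 1:
  30 vs larger child 44 at index 3, swap → [42, 44, 40, 30, 21, 39, 6, 32, 15]
  30 vs larger child 32 at index 7, swap → [42, 44, 40, 32, 21, 39, 6, 30, 15]
sift down from index 0:
  42 vs larger child 44 at index 1, swap → [44, 42, 40, 32, 21, 39, 6, 30, 15]

[44, 42, 40, 32, 21, 39, 6, 30, 15]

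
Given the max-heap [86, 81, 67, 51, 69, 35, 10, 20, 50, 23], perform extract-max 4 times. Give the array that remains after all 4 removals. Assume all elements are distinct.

[51, 50, 35, 10, 23, 20]

extract-max #1 returns 86:
  remove root 86; move last element 23 to root → [23, 81, 67, 51, 69, 35, 10, 20, 50]
  23 vs larger child 81 at index 1, swap → [81, 23, 67, 51, 69, 35, 10, 20, 50]
  23 vs larger child 69 at index 4, swap → [81, 69, 67, 51, 23, 35, 10, 20, 50]
extract-max #2 returns 81:
  remove root 81; move last element 50 to root → [50, 69, 67, 51, 23, 35, 10, 20]
  50 vs larger child 69 at index 1, swap → [69, 50, 67, 51, 23, 35, 10, 20]
  50 vs larger child 51 at index 3, swap → [69, 51, 67, 50, 23, 35, 10, 20]
extract-max #3 returns 69:
  remove root 69; move last element 20 to root → [20, 51, 67, 50, 23, 35, 10]
  20 vs larger child 67 at index 2, swap → [67, 51, 20, 50, 23, 35, 10]
  20 vs larger child 35 at index 5, swap → [67, 51, 35, 50, 23, 20, 10]
extract-max #4 returns 67:
  remove root 67; move last element 10 to root → [10, 51, 35, 50, 23, 20]
  10 vs larger child 51 at index 1, swap → [51, 10, 35, 50, 23, 20]
  10 vs larger child 50 at index 3, swap → [51, 50, 35, 10, 23, 20]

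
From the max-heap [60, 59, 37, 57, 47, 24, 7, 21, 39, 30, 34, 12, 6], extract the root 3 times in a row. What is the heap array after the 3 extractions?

[47, 39, 37, 21, 34, 24, 7, 12, 6, 30]

extract-max #1 returns 60:
  remove root 60; move last element 6 to root → [6, 59, 37, 57, 47, 24, 7, 21, 39, 30, 34, 12]
  6 vs larger child 59 at index 1, swap → [59, 6, 37, 57, 47, 24, 7, 21, 39, 30, 34, 12]
  6 vs larger child 57 at index 3, swap → [59, 57, 37, 6, 47, 24, 7, 21, 39, 30, 34, 12]
  6 vs larger child 39 at index 8, swap → [59, 57, 37, 39, 47, 24, 7, 21, 6, 30, 34, 12]
extract-max #2 returns 59:
  remove root 59; move last element 12 to root → [12, 57, 37, 39, 47, 24, 7, 21, 6, 30, 34]
  12 vs larger child 57 at index 1, swap → [57, 12, 37, 39, 47, 24, 7, 21, 6, 30, 34]
  12 vs larger child 47 at index 4, swap → [57, 47, 37, 39, 12, 24, 7, 21, 6, 30, 34]
  12 vs larger child 34 at index 10, swap → [57, 47, 37, 39, 34, 24, 7, 21, 6, 30, 12]
extract-max #3 returns 57:
  remove root 57; move last element 12 to root → [12, 47, 37, 39, 34, 24, 7, 21, 6, 30]
  12 vs larger child 47 at index 1, swap → [47, 12, 37, 39, 34, 24, 7, 21, 6, 30]
  12 vs larger child 39 at index 3, swap → [47, 39, 37, 12, 34, 24, 7, 21, 6, 30]
  12 vs larger child 21 at index 7, swap → [47, 39, 37, 21, 34, 24, 7, 12, 6, 30]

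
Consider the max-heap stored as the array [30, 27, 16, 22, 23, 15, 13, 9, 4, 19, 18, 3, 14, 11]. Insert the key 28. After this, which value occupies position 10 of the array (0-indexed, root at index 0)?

18

append 28 at index 14 → [30, 27, 16, 22, 23, 15, 13, 9, 4, 19, 18, 3, 14, 11, 28]
28 > parent 13 at index 6, swap → [30, 27, 16, 22, 23, 15, 28, 9, 4, 19, 18, 3, 14, 11, 13]
28 > parent 16 at index 2, swap → [30, 27, 28, 22, 23, 15, 16, 9, 4, 19, 18, 3, 14, 11, 13]
resulting array: [30, 27, 28, 22, 23, 15, 16, 9, 4, 19, 18, 3, 14, 11, 13]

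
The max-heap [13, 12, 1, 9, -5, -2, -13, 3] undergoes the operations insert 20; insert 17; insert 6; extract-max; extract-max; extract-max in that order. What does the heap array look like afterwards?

insert 20:
  append 20 at index 8 → [13, 12, 1, 9, -5, -2, -13, 3, 20]
  20 > parent 9 at index 3, swap → [13, 12, 1, 20, -5, -2, -13, 3, 9]
  20 > parent 12 at index 1, swap → [13, 20, 1, 12, -5, -2, -13, 3, 9]
  20 > parent 13 at index 0, swap → [20, 13, 1, 12, -5, -2, -13, 3, 9]
insert 17:
  append 17 at index 9 → [20, 13, 1, 12, -5, -2, -13, 3, 9, 17]
  17 > parent -5 at index 4, swap → [20, 13, 1, 12, 17, -2, -13, 3, 9, -5]
  17 > parent 13 at index 1, swap → [20, 17, 1, 12, 13, -2, -13, 3, 9, -5]
insert 6:
  append 6 at index 10 → [20, 17, 1, 12, 13, -2, -13, 3, 9, -5, 6] (no swap needed)
extract-max → returns 20:
  remove root 20; move last element 6 to root → [6, 17, 1, 12, 13, -2, -13, 3, 9, -5]
  6 vs larger child 17 at index 1, swap → [17, 6, 1, 12, 13, -2, -13, 3, 9, -5]
  6 vs larger child 13 at index 4, swap → [17, 13, 1, 12, 6, -2, -13, 3, 9, -5]
extract-max → returns 17:
  remove root 17; move last element -5 to root → [-5, 13, 1, 12, 6, -2, -13, 3, 9]
  -5 vs larger child 13 at index 1, swap → [13, -5, 1, 12, 6, -2, -13, 3, 9]
  -5 vs larger child 12 at index 3, swap → [13, 12, 1, -5, 6, -2, -13, 3, 9]
  -5 vs larger child 9 at index 8, swap → [13, 12, 1, 9, 6, -2, -13, 3, -5]
extract-max → returns 13:
  remove root 13; move last element -5 to root → [-5, 12, 1, 9, 6, -2, -13, 3]
  -5 vs larger child 12 at index 1, swap → [12, -5, 1, 9, 6, -2, -13, 3]
  -5 vs larger child 9 at index 3, swap → [12, 9, 1, -5, 6, -2, -13, 3]
  -5 vs only child 3 at index 7, swap → [12, 9, 1, 3, 6, -2, -13, -5]

[12, 9, 1, 3, 6, -2, -13, -5]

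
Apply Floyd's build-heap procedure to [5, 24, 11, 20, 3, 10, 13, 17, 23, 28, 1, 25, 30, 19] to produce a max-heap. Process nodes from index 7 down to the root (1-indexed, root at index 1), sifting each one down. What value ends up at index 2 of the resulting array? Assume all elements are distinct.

28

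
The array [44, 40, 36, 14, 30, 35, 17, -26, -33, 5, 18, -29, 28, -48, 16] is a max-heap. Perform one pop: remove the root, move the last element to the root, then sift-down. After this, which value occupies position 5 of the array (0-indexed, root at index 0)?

35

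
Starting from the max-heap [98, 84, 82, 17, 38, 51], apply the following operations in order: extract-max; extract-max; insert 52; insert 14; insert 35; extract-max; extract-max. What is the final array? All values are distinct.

[51, 35, 38, 17, 14]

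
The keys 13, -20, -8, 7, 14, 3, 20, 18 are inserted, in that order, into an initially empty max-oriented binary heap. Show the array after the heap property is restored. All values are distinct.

[20, 18, 14, 13, 7, -8, 3, -20]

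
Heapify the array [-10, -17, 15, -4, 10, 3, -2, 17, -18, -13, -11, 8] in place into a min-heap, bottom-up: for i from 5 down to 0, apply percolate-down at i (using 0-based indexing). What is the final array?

sift down from index 5: already satisfies heap property
sift down from index 4:
  10 vs smaller child -13 at index 9, swap → [-10, -17, 15, -4, -13, 3, -2, 17, -18, 10, -11, 8]
sift down from index 3:
  -4 vs smaller child -18 at index 8, swap → [-10, -17, 15, -18, -13, 3, -2, 17, -4, 10, -11, 8]
sift down from index 2:
  15 vs smaller child -2 at index 6, swap → [-10, -17, -2, -18, -13, 3, 15, 17, -4, 10, -11, 8]
sift down from index 1:
  -17 vs smaller child -18 at index 3, swap → [-10, -18, -2, -17, -13, 3, 15, 17, -4, 10, -11, 8]
sift down from index 0:
  -10 vs smaller child -18 at index 1, swap → [-18, -10, -2, -17, -13, 3, 15, 17, -4, 10, -11, 8]
  -10 vs smaller child -17 at index 3, swap → [-18, -17, -2, -10, -13, 3, 15, 17, -4, 10, -11, 8]

[-18, -17, -2, -10, -13, 3, 15, 17, -4, 10, -11, 8]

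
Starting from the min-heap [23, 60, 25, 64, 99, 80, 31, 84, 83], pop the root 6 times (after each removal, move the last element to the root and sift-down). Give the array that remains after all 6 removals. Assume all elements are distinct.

[83, 84, 99]

extract-min #1 returns 23:
  remove root 23; move last element 83 to root → [83, 60, 25, 64, 99, 80, 31, 84]
  83 vs smaller child 25 at index 2, swap → [25, 60, 83, 64, 99, 80, 31, 84]
  83 vs smaller child 31 at index 6, swap → [25, 60, 31, 64, 99, 80, 83, 84]
extract-min #2 returns 25:
  remove root 25; move last element 84 to root → [84, 60, 31, 64, 99, 80, 83]
  84 vs smaller child 31 at index 2, swap → [31, 60, 84, 64, 99, 80, 83]
  84 vs smaller child 80 at index 5, swap → [31, 60, 80, 64, 99, 84, 83]
extract-min #3 returns 31:
  remove root 31; move last element 83 to root → [83, 60, 80, 64, 99, 84]
  83 vs smaller child 60 at index 1, swap → [60, 83, 80, 64, 99, 84]
  83 vs smaller child 64 at index 3, swap → [60, 64, 80, 83, 99, 84]
extract-min #4 returns 60:
  remove root 60; move last element 84 to root → [84, 64, 80, 83, 99]
  84 vs smaller child 64 at index 1, swap → [64, 84, 80, 83, 99]
  84 vs smaller child 83 at index 3, swap → [64, 83, 80, 84, 99]
extract-min #5 returns 64:
  remove root 64; move last element 99 to root → [99, 83, 80, 84]
  99 vs smaller child 80 at index 2, swap → [80, 83, 99, 84]
extract-min #6 returns 80:
  remove root 80; move last element 84 to root → [84, 83, 99]
  84 vs smaller child 83 at index 1, swap → [83, 84, 99]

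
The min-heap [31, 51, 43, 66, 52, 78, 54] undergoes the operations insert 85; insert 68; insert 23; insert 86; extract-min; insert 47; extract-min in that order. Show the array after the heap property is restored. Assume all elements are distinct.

insert 85:
  append 85 at index 7 → [31, 51, 43, 66, 52, 78, 54, 85] (no swap needed)
insert 68:
  append 68 at index 8 → [31, 51, 43, 66, 52, 78, 54, 85, 68] (no swap needed)
insert 23:
  append 23 at index 9 → [31, 51, 43, 66, 52, 78, 54, 85, 68, 23]
  23 < parent 52 at index 4, swap → [31, 51, 43, 66, 23, 78, 54, 85, 68, 52]
  23 < parent 51 at index 1, swap → [31, 23, 43, 66, 51, 78, 54, 85, 68, 52]
  23 < parent 31 at index 0, swap → [23, 31, 43, 66, 51, 78, 54, 85, 68, 52]
insert 86:
  append 86 at index 10 → [23, 31, 43, 66, 51, 78, 54, 85, 68, 52, 86] (no swap needed)
extract-min → returns 23:
  remove root 23; move last element 86 to root → [86, 31, 43, 66, 51, 78, 54, 85, 68, 52]
  86 vs smaller child 31 at index 1, swap → [31, 86, 43, 66, 51, 78, 54, 85, 68, 52]
  86 vs smaller child 51 at index 4, swap → [31, 51, 43, 66, 86, 78, 54, 85, 68, 52]
  86 vs only child 52 at index 9, swap → [31, 51, 43, 66, 52, 78, 54, 85, 68, 86]
insert 47:
  append 47 at index 10 → [31, 51, 43, 66, 52, 78, 54, 85, 68, 86, 47]
  47 < parent 52 at index 4, swap → [31, 51, 43, 66, 47, 78, 54, 85, 68, 86, 52]
  47 < parent 51 at index 1, swap → [31, 47, 43, 66, 51, 78, 54, 85, 68, 86, 52]
extract-min → returns 31:
  remove root 31; move last element 52 to root → [52, 47, 43, 66, 51, 78, 54, 85, 68, 86]
  52 vs smaller child 43 at index 2, swap → [43, 47, 52, 66, 51, 78, 54, 85, 68, 86]

[43, 47, 52, 66, 51, 78, 54, 85, 68, 86]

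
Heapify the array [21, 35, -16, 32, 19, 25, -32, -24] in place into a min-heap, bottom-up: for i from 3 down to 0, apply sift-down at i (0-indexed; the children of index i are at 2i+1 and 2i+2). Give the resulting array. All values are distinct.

[-32, -24, -16, 32, 19, 25, 21, 35]

sift down from index 3:
  32 vs only child -24 at index 7, swap → [21, 35, -16, -24, 19, 25, -32, 32]
sift down from index 2:
  -16 vs smaller child -32 at index 6, swap → [21, 35, -32, -24, 19, 25, -16, 32]
sift down from index 1:
  35 vs smaller child -24 at index 3, swap → [21, -24, -32, 35, 19, 25, -16, 32]
  35 vs only child 32 at index 7, swap → [21, -24, -32, 32, 19, 25, -16, 35]
sift down from index 0:
  21 vs smaller child -32 at index 2, swap → [-32, -24, 21, 32, 19, 25, -16, 35]
  21 vs smaller child -16 at index 6, swap → [-32, -24, -16, 32, 19, 25, 21, 35]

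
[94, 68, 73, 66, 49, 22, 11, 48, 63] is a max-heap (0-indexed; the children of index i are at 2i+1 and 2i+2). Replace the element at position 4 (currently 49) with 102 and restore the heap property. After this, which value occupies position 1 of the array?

94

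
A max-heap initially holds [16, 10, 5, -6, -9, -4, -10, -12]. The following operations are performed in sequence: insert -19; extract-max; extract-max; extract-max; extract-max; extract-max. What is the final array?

insert -19:
  append -19 at index 8 → [16, 10, 5, -6, -9, -4, -10, -12, -19] (no swap needed)
extract-max → returns 16:
  remove root 16; move last element -19 to root → [-19, 10, 5, -6, -9, -4, -10, -12]
  -19 vs larger child 10 at index 1, swap → [10, -19, 5, -6, -9, -4, -10, -12]
  -19 vs larger child -6 at index 3, swap → [10, -6, 5, -19, -9, -4, -10, -12]
  -19 vs only child -12 at index 7, swap → [10, -6, 5, -12, -9, -4, -10, -19]
extract-max → returns 10:
  remove root 10; move last element -19 to root → [-19, -6, 5, -12, -9, -4, -10]
  -19 vs larger child 5 at index 2, swap → [5, -6, -19, -12, -9, -4, -10]
  -19 vs larger child -4 at index 5, swap → [5, -6, -4, -12, -9, -19, -10]
extract-max → returns 5:
  remove root 5; move last element -10 to root → [-10, -6, -4, -12, -9, -19]
  -10 vs larger child -4 at index 2, swap → [-4, -6, -10, -12, -9, -19]
extract-max → returns -4:
  remove root -4; move last element -19 to root → [-19, -6, -10, -12, -9]
  -19 vs larger child -6 at index 1, swap → [-6, -19, -10, -12, -9]
  -19 vs larger child -9 at index 4, swap → [-6, -9, -10, -12, -19]
extract-max → returns -6:
  remove root -6; move last element -19 to root → [-19, -9, -10, -12]
  -19 vs larger child -9 at index 1, swap → [-9, -19, -10, -12]
  -19 vs only child -12 at index 3, swap → [-9, -12, -10, -19]

[-9, -12, -10, -19]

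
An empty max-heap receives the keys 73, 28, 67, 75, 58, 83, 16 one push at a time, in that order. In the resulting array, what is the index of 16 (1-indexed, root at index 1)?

Insert 73:
  append 73 at index 1 → [73] (no swap needed)
Insert 28:
  append 28 at index 2 → [73, 28] (no swap needed)
Insert 67:
  append 67 at index 3 → [73, 28, 67] (no swap needed)
Insert 75:
  append 75 at index 4 → [73, 28, 67, 75]
  75 > parent 28 at index 2, swap → [73, 75, 67, 28]
  75 > parent 73 at index 1, swap → [75, 73, 67, 28]
Insert 58:
  append 58 at index 5 → [75, 73, 67, 28, 58] (no swap needed)
Insert 83:
  append 83 at index 6 → [75, 73, 67, 28, 58, 83]
  83 > parent 67 at index 3, swap → [75, 73, 83, 28, 58, 67]
  83 > parent 75 at index 1, swap → [83, 73, 75, 28, 58, 67]
Insert 16:
  append 16 at index 7 → [83, 73, 75, 28, 58, 67, 16] (no swap needed)
resulting array: [83, 73, 75, 28, 58, 67, 16]

7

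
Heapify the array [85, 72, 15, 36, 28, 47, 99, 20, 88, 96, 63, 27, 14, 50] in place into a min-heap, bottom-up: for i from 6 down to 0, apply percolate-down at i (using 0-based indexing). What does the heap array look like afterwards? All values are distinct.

sift down from index 6:
  99 vs only child 50 at index 13, swap → [85, 72, 15, 36, 28, 47, 50, 20, 88, 96, 63, 27, 14, 99]
sift down from index 5:
  47 vs smaller child 14 at index 12, swap → [85, 72, 15, 36, 28, 14, 50, 20, 88, 96, 63, 27, 47, 99]
sift down from index 4: already satisfies heap property
sift down from index 3:
  36 vs smaller child 20 at index 7, swap → [85, 72, 15, 20, 28, 14, 50, 36, 88, 96, 63, 27, 47, 99]
sift down from index 2:
  15 vs smaller child 14 at index 5, swap → [85, 72, 14, 20, 28, 15, 50, 36, 88, 96, 63, 27, 47, 99]
sift down from index 1:
  72 vs smaller child 20 at index 3, swap → [85, 20, 14, 72, 28, 15, 50, 36, 88, 96, 63, 27, 47, 99]
  72 vs smaller child 36 at index 7, swap → [85, 20, 14, 36, 28, 15, 50, 72, 88, 96, 63, 27, 47, 99]
sift down from index 0:
  85 vs smaller child 14 at index 2, swap → [14, 20, 85, 36, 28, 15, 50, 72, 88, 96, 63, 27, 47, 99]
  85 vs smaller child 15 at index 5, swap → [14, 20, 15, 36, 28, 85, 50, 72, 88, 96, 63, 27, 47, 99]
  85 vs smaller child 27 at index 11, swap → [14, 20, 15, 36, 28, 27, 50, 72, 88, 96, 63, 85, 47, 99]

[14, 20, 15, 36, 28, 27, 50, 72, 88, 96, 63, 85, 47, 99]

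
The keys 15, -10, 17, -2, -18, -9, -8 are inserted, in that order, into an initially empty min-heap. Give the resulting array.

Insert 15:
  append 15 at index 0 → [15] (no swap needed)
Insert -10:
  append -10 at index 1 → [15, -10]
  -10 < parent 15 at index 0, swap → [-10, 15]
Insert 17:
  append 17 at index 2 → [-10, 15, 17] (no swap needed)
Insert -2:
  append -2 at index 3 → [-10, 15, 17, -2]
  -2 < parent 15 at index 1, swap → [-10, -2, 17, 15]
Insert -18:
  append -18 at index 4 → [-10, -2, 17, 15, -18]
  -18 < parent -2 at index 1, swap → [-10, -18, 17, 15, -2]
  -18 < parent -10 at index 0, swap → [-18, -10, 17, 15, -2]
Insert -9:
  append -9 at index 5 → [-18, -10, 17, 15, -2, -9]
  -9 < parent 17 at index 2, swap → [-18, -10, -9, 15, -2, 17]
Insert -8:
  append -8 at index 6 → [-18, -10, -9, 15, -2, 17, -8] (no swap needed)

[-18, -10, -9, 15, -2, 17, -8]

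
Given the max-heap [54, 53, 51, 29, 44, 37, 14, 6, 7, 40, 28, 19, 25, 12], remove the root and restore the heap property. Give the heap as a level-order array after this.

[53, 44, 51, 29, 40, 37, 14, 6, 7, 12, 28, 19, 25]

remove root 54; move last element 12 to root → [12, 53, 51, 29, 44, 37, 14, 6, 7, 40, 28, 19, 25]
12 vs larger child 53 at index 1, swap → [53, 12, 51, 29, 44, 37, 14, 6, 7, 40, 28, 19, 25]
12 vs larger child 44 at index 4, swap → [53, 44, 51, 29, 12, 37, 14, 6, 7, 40, 28, 19, 25]
12 vs larger child 40 at index 9, swap → [53, 44, 51, 29, 40, 37, 14, 6, 7, 12, 28, 19, 25]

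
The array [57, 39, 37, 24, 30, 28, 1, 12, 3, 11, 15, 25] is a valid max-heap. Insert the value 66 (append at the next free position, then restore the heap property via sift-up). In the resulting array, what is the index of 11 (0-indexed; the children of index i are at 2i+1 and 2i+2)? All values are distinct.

9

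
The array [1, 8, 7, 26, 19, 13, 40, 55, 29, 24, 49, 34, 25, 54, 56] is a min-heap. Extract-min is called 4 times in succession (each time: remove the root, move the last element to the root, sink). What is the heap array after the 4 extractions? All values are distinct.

extract-min #1 returns 1:
  remove root 1; move last element 56 to root → [56, 8, 7, 26, 19, 13, 40, 55, 29, 24, 49, 34, 25, 54]
  56 vs smaller child 7 at index 2, swap → [7, 8, 56, 26, 19, 13, 40, 55, 29, 24, 49, 34, 25, 54]
  56 vs smaller child 13 at index 5, swap → [7, 8, 13, 26, 19, 56, 40, 55, 29, 24, 49, 34, 25, 54]
  56 vs smaller child 25 at index 12, swap → [7, 8, 13, 26, 19, 25, 40, 55, 29, 24, 49, 34, 56, 54]
extract-min #2 returns 7:
  remove root 7; move last element 54 to root → [54, 8, 13, 26, 19, 25, 40, 55, 29, 24, 49, 34, 56]
  54 vs smaller child 8 at index 1, swap → [8, 54, 13, 26, 19, 25, 40, 55, 29, 24, 49, 34, 56]
  54 vs smaller child 19 at index 4, swap → [8, 19, 13, 26, 54, 25, 40, 55, 29, 24, 49, 34, 56]
  54 vs smaller child 24 at index 9, swap → [8, 19, 13, 26, 24, 25, 40, 55, 29, 54, 49, 34, 56]
extract-min #3 returns 8:
  remove root 8; move last element 56 to root → [56, 19, 13, 26, 24, 25, 40, 55, 29, 54, 49, 34]
  56 vs smaller child 13 at index 2, swap → [13, 19, 56, 26, 24, 25, 40, 55, 29, 54, 49, 34]
  56 vs smaller child 25 at index 5, swap → [13, 19, 25, 26, 24, 56, 40, 55, 29, 54, 49, 34]
  56 vs only child 34 at index 11, swap → [13, 19, 25, 26, 24, 34, 40, 55, 29, 54, 49, 56]
extract-min #4 returns 13:
  remove root 13; move last element 56 to root → [56, 19, 25, 26, 24, 34, 40, 55, 29, 54, 49]
  56 vs smaller child 19 at index 1, swap → [19, 56, 25, 26, 24, 34, 40, 55, 29, 54, 49]
  56 vs smaller child 24 at index 4, swap → [19, 24, 25, 26, 56, 34, 40, 55, 29, 54, 49]
  56 vs smaller child 49 at index 10, swap → [19, 24, 25, 26, 49, 34, 40, 55, 29, 54, 56]

[19, 24, 25, 26, 49, 34, 40, 55, 29, 54, 56]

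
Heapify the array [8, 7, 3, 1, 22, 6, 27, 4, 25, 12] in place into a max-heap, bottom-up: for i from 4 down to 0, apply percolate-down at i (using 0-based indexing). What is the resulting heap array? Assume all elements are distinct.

[27, 25, 8, 7, 22, 6, 3, 4, 1, 12]

sift down from index 4: already satisfies heap property
sift down from index 3:
  1 vs larger child 25 at index 8, swap → [8, 7, 3, 25, 22, 6, 27, 4, 1, 12]
sift down from index 2:
  3 vs larger child 27 at index 6, swap → [8, 7, 27, 25, 22, 6, 3, 4, 1, 12]
sift down from index 1:
  7 vs larger child 25 at index 3, swap → [8, 25, 27, 7, 22, 6, 3, 4, 1, 12]
sift down from index 0:
  8 vs larger child 27 at index 2, swap → [27, 25, 8, 7, 22, 6, 3, 4, 1, 12]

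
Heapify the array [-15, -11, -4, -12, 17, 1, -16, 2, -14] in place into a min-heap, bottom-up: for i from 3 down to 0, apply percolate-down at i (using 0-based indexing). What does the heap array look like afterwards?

sift down from index 3:
  -12 vs smaller child -14 at index 8, swap → [-15, -11, -4, -14, 17, 1, -16, 2, -12]
sift down from index 2:
  -4 vs smaller child -16 at index 6, swap → [-15, -11, -16, -14, 17, 1, -4, 2, -12]
sift down from index 1:
  -11 vs smaller child -14 at index 3, swap → [-15, -14, -16, -11, 17, 1, -4, 2, -12]
  -11 vs smaller child -12 at index 8, swap → [-15, -14, -16, -12, 17, 1, -4, 2, -11]
sift down from index 0:
  -15 vs smaller child -16 at index 2, swap → [-16, -14, -15, -12, 17, 1, -4, 2, -11]

[-16, -14, -15, -12, 17, 1, -4, 2, -11]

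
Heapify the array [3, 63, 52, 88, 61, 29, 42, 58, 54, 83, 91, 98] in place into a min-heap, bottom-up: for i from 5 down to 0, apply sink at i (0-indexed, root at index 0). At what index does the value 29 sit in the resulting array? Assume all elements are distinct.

2

sift down from index 5: already satisfies heap property
sift down from index 4: already satisfies heap property
sift down from index 3:
  88 vs smaller child 54 at index 8, swap → [3, 63, 52, 54, 61, 29, 42, 58, 88, 83, 91, 98]
sift down from index 2:
  52 vs smaller child 29 at index 5, swap → [3, 63, 29, 54, 61, 52, 42, 58, 88, 83, 91, 98]
sift down from index 1:
  63 vs smaller child 54 at index 3, swap → [3, 54, 29, 63, 61, 52, 42, 58, 88, 83, 91, 98]
  63 vs smaller child 58 at index 7, swap → [3, 54, 29, 58, 61, 52, 42, 63, 88, 83, 91, 98]
sift down from index 0: already satisfies heap property
resulting array: [3, 54, 29, 58, 61, 52, 42, 63, 88, 83, 91, 98]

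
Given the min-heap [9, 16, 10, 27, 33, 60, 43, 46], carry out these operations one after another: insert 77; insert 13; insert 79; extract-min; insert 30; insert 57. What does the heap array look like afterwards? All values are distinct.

insert 77:
  append 77 at index 8 → [9, 16, 10, 27, 33, 60, 43, 46, 77] (no swap needed)
insert 13:
  append 13 at index 9 → [9, 16, 10, 27, 33, 60, 43, 46, 77, 13]
  13 < parent 33 at index 4, swap → [9, 16, 10, 27, 13, 60, 43, 46, 77, 33]
  13 < parent 16 at index 1, swap → [9, 13, 10, 27, 16, 60, 43, 46, 77, 33]
insert 79:
  append 79 at index 10 → [9, 13, 10, 27, 16, 60, 43, 46, 77, 33, 79] (no swap needed)
extract-min → returns 9:
  remove root 9; move last element 79 to root → [79, 13, 10, 27, 16, 60, 43, 46, 77, 33]
  79 vs smaller child 10 at index 2, swap → [10, 13, 79, 27, 16, 60, 43, 46, 77, 33]
  79 vs smaller child 43 at index 6, swap → [10, 13, 43, 27, 16, 60, 79, 46, 77, 33]
insert 30:
  append 30 at index 10 → [10, 13, 43, 27, 16, 60, 79, 46, 77, 33, 30] (no swap needed)
insert 57:
  append 57 at index 11 → [10, 13, 43, 27, 16, 60, 79, 46, 77, 33, 30, 57]
  57 < parent 60 at index 5, swap → [10, 13, 43, 27, 16, 57, 79, 46, 77, 33, 30, 60]

[10, 13, 43, 27, 16, 57, 79, 46, 77, 33, 30, 60]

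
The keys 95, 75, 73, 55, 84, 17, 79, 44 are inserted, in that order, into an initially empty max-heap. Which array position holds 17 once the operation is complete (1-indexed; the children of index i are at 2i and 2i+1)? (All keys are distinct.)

6

Insert 95:
  append 95 at index 1 → [95] (no swap needed)
Insert 75:
  append 75 at index 2 → [95, 75] (no swap needed)
Insert 73:
  append 73 at index 3 → [95, 75, 73] (no swap needed)
Insert 55:
  append 55 at index 4 → [95, 75, 73, 55] (no swap needed)
Insert 84:
  append 84 at index 5 → [95, 75, 73, 55, 84]
  84 > parent 75 at index 2, swap → [95, 84, 73, 55, 75]
Insert 17:
  append 17 at index 6 → [95, 84, 73, 55, 75, 17] (no swap needed)
Insert 79:
  append 79 at index 7 → [95, 84, 73, 55, 75, 17, 79]
  79 > parent 73 at index 3, swap → [95, 84, 79, 55, 75, 17, 73]
Insert 44:
  append 44 at index 8 → [95, 84, 79, 55, 75, 17, 73, 44] (no swap needed)
resulting array: [95, 84, 79, 55, 75, 17, 73, 44]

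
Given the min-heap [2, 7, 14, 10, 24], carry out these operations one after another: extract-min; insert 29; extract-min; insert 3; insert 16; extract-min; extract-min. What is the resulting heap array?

[14, 16, 24, 29]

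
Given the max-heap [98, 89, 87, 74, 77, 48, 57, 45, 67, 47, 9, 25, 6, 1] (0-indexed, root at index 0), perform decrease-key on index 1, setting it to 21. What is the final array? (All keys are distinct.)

set index 1 from 89 to 21 → [98, 21, 87, 74, 77, 48, 57, 45, 67, 47, 9, 25, 6, 1]
21 vs larger child 77 at index 4, swap → [98, 77, 87, 74, 21, 48, 57, 45, 67, 47, 9, 25, 6, 1]
21 vs larger child 47 at index 9, swap → [98, 77, 87, 74, 47, 48, 57, 45, 67, 21, 9, 25, 6, 1]

[98, 77, 87, 74, 47, 48, 57, 45, 67, 21, 9, 25, 6, 1]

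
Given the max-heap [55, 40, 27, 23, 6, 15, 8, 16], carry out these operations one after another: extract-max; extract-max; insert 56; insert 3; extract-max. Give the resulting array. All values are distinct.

[27, 23, 15, 16, 6, 8, 3]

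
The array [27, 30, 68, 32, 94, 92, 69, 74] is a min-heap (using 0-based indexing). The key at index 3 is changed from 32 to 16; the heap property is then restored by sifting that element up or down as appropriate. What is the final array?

set index 3 from 32 to 16 → [27, 30, 68, 16, 94, 92, 69, 74]
16 < parent 30 at index 1, swap → [27, 16, 68, 30, 94, 92, 69, 74]
16 < parent 27 at index 0, swap → [16, 27, 68, 30, 94, 92, 69, 74]

[16, 27, 68, 30, 94, 92, 69, 74]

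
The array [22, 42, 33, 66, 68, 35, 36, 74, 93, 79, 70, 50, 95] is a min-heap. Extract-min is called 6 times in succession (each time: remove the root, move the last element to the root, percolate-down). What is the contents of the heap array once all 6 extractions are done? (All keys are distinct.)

extract-min #1 returns 22:
  remove root 22; move last element 95 to root → [95, 42, 33, 66, 68, 35, 36, 74, 93, 79, 70, 50]
  95 vs smaller child 33 at index 2, swap → [33, 42, 95, 66, 68, 35, 36, 74, 93, 79, 70, 50]
  95 vs smaller child 35 at index 5, swap → [33, 42, 35, 66, 68, 95, 36, 74, 93, 79, 70, 50]
  95 vs only child 50 at index 11, swap → [33, 42, 35, 66, 68, 50, 36, 74, 93, 79, 70, 95]
extract-min #2 returns 33:
  remove root 33; move last element 95 to root → [95, 42, 35, 66, 68, 50, 36, 74, 93, 79, 70]
  95 vs smaller child 35 at index 2, swap → [35, 42, 95, 66, 68, 50, 36, 74, 93, 79, 70]
  95 vs smaller child 36 at index 6, swap → [35, 42, 36, 66, 68, 50, 95, 74, 93, 79, 70]
extract-min #3 returns 35:
  remove root 35; move last element 70 to root → [70, 42, 36, 66, 68, 50, 95, 74, 93, 79]
  70 vs smaller child 36 at index 2, swap → [36, 42, 70, 66, 68, 50, 95, 74, 93, 79]
  70 vs smaller child 50 at index 5, swap → [36, 42, 50, 66, 68, 70, 95, 74, 93, 79]
extract-min #4 returns 36:
  remove root 36; move last element 79 to root → [79, 42, 50, 66, 68, 70, 95, 74, 93]
  79 vs smaller child 42 at index 1, swap → [42, 79, 50, 66, 68, 70, 95, 74, 93]
  79 vs smaller child 66 at index 3, swap → [42, 66, 50, 79, 68, 70, 95, 74, 93]
  79 vs smaller child 74 at index 7, swap → [42, 66, 50, 74, 68, 70, 95, 79, 93]
extract-min #5 returns 42:
  remove root 42; move last element 93 to root → [93, 66, 50, 74, 68, 70, 95, 79]
  93 vs smaller child 50 at index 2, swap → [50, 66, 93, 74, 68, 70, 95, 79]
  93 vs smaller child 70 at index 5, swap → [50, 66, 70, 74, 68, 93, 95, 79]
extract-min #6 returns 50:
  remove root 50; move last element 79 to root → [79, 66, 70, 74, 68, 93, 95]
  79 vs smaller child 66 at index 1, swap → [66, 79, 70, 74, 68, 93, 95]
  79 vs smaller child 68 at index 4, swap → [66, 68, 70, 74, 79, 93, 95]

[66, 68, 70, 74, 79, 93, 95]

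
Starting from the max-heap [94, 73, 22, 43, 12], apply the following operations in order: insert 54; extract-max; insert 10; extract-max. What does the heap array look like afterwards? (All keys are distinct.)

[54, 43, 10, 22, 12]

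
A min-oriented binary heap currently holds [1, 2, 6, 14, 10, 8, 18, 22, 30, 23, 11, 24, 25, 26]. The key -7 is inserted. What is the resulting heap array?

[-7, 2, 1, 14, 10, 8, 6, 22, 30, 23, 11, 24, 25, 26, 18]

append -7 at index 14 → [1, 2, 6, 14, 10, 8, 18, 22, 30, 23, 11, 24, 25, 26, -7]
-7 < parent 18 at index 6, swap → [1, 2, 6, 14, 10, 8, -7, 22, 30, 23, 11, 24, 25, 26, 18]
-7 < parent 6 at index 2, swap → [1, 2, -7, 14, 10, 8, 6, 22, 30, 23, 11, 24, 25, 26, 18]
-7 < parent 1 at index 0, swap → [-7, 2, 1, 14, 10, 8, 6, 22, 30, 23, 11, 24, 25, 26, 18]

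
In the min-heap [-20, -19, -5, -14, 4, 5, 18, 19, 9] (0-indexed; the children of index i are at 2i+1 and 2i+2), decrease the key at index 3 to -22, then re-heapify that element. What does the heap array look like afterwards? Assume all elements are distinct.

[-22, -20, -5, -19, 4, 5, 18, 19, 9]

set index 3 from -14 to -22 → [-20, -19, -5, -22, 4, 5, 18, 19, 9]
-22 < parent -19 at index 1, swap → [-20, -22, -5, -19, 4, 5, 18, 19, 9]
-22 < parent -20 at index 0, swap → [-22, -20, -5, -19, 4, 5, 18, 19, 9]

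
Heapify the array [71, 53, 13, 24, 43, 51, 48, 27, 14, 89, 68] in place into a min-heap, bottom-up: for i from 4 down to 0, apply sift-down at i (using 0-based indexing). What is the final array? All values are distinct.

[13, 14, 48, 24, 43, 51, 71, 27, 53, 89, 68]

sift down from index 4: already satisfies heap property
sift down from index 3:
  24 vs smaller child 14 at index 8, swap → [71, 53, 13, 14, 43, 51, 48, 27, 24, 89, 68]
sift down from index 2: already satisfies heap property
sift down from index 1:
  53 vs smaller child 14 at index 3, swap → [71, 14, 13, 53, 43, 51, 48, 27, 24, 89, 68]
  53 vs smaller child 24 at index 8, swap → [71, 14, 13, 24, 43, 51, 48, 27, 53, 89, 68]
sift down from index 0:
  71 vs smaller child 13 at index 2, swap → [13, 14, 71, 24, 43, 51, 48, 27, 53, 89, 68]
  71 vs smaller child 48 at index 6, swap → [13, 14, 48, 24, 43, 51, 71, 27, 53, 89, 68]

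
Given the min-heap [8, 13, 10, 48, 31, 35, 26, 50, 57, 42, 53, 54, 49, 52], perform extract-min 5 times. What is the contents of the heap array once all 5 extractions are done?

extract-min #1 returns 8:
  remove root 8; move last element 52 to root → [52, 13, 10, 48, 31, 35, 26, 50, 57, 42, 53, 54, 49]
  52 vs smaller child 10 at index 2, swap → [10, 13, 52, 48, 31, 35, 26, 50, 57, 42, 53, 54, 49]
  52 vs smaller child 26 at index 6, swap → [10, 13, 26, 48, 31, 35, 52, 50, 57, 42, 53, 54, 49]
extract-min #2 returns 10:
  remove root 10; move last element 49 to root → [49, 13, 26, 48, 31, 35, 52, 50, 57, 42, 53, 54]
  49 vs smaller child 13 at index 1, swap → [13, 49, 26, 48, 31, 35, 52, 50, 57, 42, 53, 54]
  49 vs smaller child 31 at index 4, swap → [13, 31, 26, 48, 49, 35, 52, 50, 57, 42, 53, 54]
  49 vs smaller child 42 at index 9, swap → [13, 31, 26, 48, 42, 35, 52, 50, 57, 49, 53, 54]
extract-min #3 returns 13:
  remove root 13; move last element 54 to root → [54, 31, 26, 48, 42, 35, 52, 50, 57, 49, 53]
  54 vs smaller child 26 at index 2, swap → [26, 31, 54, 48, 42, 35, 52, 50, 57, 49, 53]
  54 vs smaller child 35 at index 5, swap → [26, 31, 35, 48, 42, 54, 52, 50, 57, 49, 53]
extract-min #4 returns 26:
  remove root 26; move last element 53 to root → [53, 31, 35, 48, 42, 54, 52, 50, 57, 49]
  53 vs smaller child 31 at index 1, swap → [31, 53, 35, 48, 42, 54, 52, 50, 57, 49]
  53 vs smaller child 42 at index 4, swap → [31, 42, 35, 48, 53, 54, 52, 50, 57, 49]
  53 vs only child 49 at index 9, swap → [31, 42, 35, 48, 49, 54, 52, 50, 57, 53]
extract-min #5 returns 31:
  remove root 31; move last element 53 to root → [53, 42, 35, 48, 49, 54, 52, 50, 57]
  53 vs smaller child 35 at index 2, swap → [35, 42, 53, 48, 49, 54, 52, 50, 57]
  53 vs smaller child 52 at index 6, swap → [35, 42, 52, 48, 49, 54, 53, 50, 57]

[35, 42, 52, 48, 49, 54, 53, 50, 57]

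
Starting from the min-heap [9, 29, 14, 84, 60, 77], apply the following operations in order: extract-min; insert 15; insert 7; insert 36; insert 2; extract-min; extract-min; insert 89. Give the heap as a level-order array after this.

extract-min → returns 9:
  remove root 9; move last element 77 to root → [77, 29, 14, 84, 60]
  77 vs smaller child 14 at index 2, swap → [14, 29, 77, 84, 60]
insert 15:
  append 15 at index 5 → [14, 29, 77, 84, 60, 15]
  15 < parent 77 at index 2, swap → [14, 29, 15, 84, 60, 77]
insert 7:
  append 7 at index 6 → [14, 29, 15, 84, 60, 77, 7]
  7 < parent 15 at index 2, swap → [14, 29, 7, 84, 60, 77, 15]
  7 < parent 14 at index 0, swap → [7, 29, 14, 84, 60, 77, 15]
insert 36:
  append 36 at index 7 → [7, 29, 14, 84, 60, 77, 15, 36]
  36 < parent 84 at index 3, swap → [7, 29, 14, 36, 60, 77, 15, 84]
insert 2:
  append 2 at index 8 → [7, 29, 14, 36, 60, 77, 15, 84, 2]
  2 < parent 36 at index 3, swap → [7, 29, 14, 2, 60, 77, 15, 84, 36]
  2 < parent 29 at index 1, swap → [7, 2, 14, 29, 60, 77, 15, 84, 36]
  2 < parent 7 at index 0, swap → [2, 7, 14, 29, 60, 77, 15, 84, 36]
extract-min → returns 2:
  remove root 2; move last element 36 to root → [36, 7, 14, 29, 60, 77, 15, 84]
  36 vs smaller child 7 at index 1, swap → [7, 36, 14, 29, 60, 77, 15, 84]
  36 vs smaller child 29 at index 3, swap → [7, 29, 14, 36, 60, 77, 15, 84]
extract-min → returns 7:
  remove root 7; move last element 84 to root → [84, 29, 14, 36, 60, 77, 15]
  84 vs smaller child 14 at index 2, swap → [14, 29, 84, 36, 60, 77, 15]
  84 vs smaller child 15 at index 6, swap → [14, 29, 15, 36, 60, 77, 84]
insert 89:
  append 89 at index 7 → [14, 29, 15, 36, 60, 77, 84, 89] (no swap needed)

[14, 29, 15, 36, 60, 77, 84, 89]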